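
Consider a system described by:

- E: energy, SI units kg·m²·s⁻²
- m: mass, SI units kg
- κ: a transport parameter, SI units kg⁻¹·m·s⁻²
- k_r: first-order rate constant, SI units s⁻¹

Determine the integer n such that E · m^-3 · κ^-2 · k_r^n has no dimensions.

2

Balance the T exponent: (-1)·n from k_r, plus (-2) − 3·(0) − 2·(-2) = 2 from the rest, must sum to zero.
−n + 2 = 0, so n = 2.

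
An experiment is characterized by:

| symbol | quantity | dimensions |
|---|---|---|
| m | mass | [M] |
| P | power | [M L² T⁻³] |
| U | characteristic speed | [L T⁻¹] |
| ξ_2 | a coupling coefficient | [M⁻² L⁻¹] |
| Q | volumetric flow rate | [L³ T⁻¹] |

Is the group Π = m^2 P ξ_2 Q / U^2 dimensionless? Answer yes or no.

Sum the exponent of each base dimension across the product:
  M: 2·[m]_M + [P]_M − 2·[U]_M + [ξ_2]_M + [Q]_M = 2·(1) + (1) − 2·(0) + (-2) + (0) = 1
  L: 2·[m]_L + [P]_L − 2·[U]_L + [ξ_2]_L + [Q]_L = 2·(0) + (2) − 2·(1) + (-1) + (3) = 2
  T: 2·[m]_T + [P]_T − 2·[U]_T + [ξ_2]_T + [Q]_T = 2·(0) + (-3) − 2·(-1) + (0) + (-1) = -2
Net dimensions [M L² T⁻²] ≠ [1] — not dimensionless.

no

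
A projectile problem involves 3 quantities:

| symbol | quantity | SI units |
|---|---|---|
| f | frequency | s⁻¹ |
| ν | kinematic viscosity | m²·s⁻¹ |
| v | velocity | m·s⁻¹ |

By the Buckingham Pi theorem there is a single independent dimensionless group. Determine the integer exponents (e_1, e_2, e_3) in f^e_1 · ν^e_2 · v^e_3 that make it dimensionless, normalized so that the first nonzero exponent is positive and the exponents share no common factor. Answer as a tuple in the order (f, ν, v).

(1, 1, -2)

L: e_1·(0) + e_2·(2) + e_3·(1) = 0
T: e_1·(-1) + e_2·(-1) + e_3·(-1) = 0
Solving this homogeneous linear system for the smallest-integer solution (first nonzero entry positive) gives (1, 1, -2).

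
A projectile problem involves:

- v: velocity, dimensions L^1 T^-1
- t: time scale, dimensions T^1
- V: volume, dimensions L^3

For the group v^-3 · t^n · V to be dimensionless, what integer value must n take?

Balance the T exponent: (1)·n from t, plus −3·(-1) + (0) = 3 from the rest, must sum to zero.
n + 3 = 0, so n = -3.

-3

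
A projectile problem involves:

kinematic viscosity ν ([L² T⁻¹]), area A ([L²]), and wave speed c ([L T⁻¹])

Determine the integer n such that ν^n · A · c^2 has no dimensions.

Balance the L exponent: (2)·n from ν, plus (2) + 2·(1) = 4 from the rest, must sum to zero.
2n + 4 = 0, so n = -2.

-2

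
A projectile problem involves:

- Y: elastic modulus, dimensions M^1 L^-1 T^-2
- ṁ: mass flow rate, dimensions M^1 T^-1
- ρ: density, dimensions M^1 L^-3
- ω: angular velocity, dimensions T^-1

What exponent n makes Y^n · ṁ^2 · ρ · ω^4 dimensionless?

Balance the M exponent: (1)·n from Y, plus 2·(1) + (1) + 4·(0) = 3 from the rest, must sum to zero.
n + 3 = 0, so n = -3.

-3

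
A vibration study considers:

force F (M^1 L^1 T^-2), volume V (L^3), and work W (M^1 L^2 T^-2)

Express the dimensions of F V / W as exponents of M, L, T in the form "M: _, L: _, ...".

Collect each base-dimension exponent across the product:
  M: (1) + (0) − (1) = 0
  L: (1) + (3) − (2) = 2
  T: (-2) + (0) − (-2) = 0
So the dimensions are [L²].

M: 0, L: 2, T: 0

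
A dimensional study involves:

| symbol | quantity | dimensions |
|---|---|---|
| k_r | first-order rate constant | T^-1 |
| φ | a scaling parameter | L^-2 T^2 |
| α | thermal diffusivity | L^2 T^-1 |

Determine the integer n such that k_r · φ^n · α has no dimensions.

1

Balance the L exponent: (-2)·n from φ, plus (0) + (2) = 2 from the rest, must sum to zero.
-2n + 2 = 0, so n = 1.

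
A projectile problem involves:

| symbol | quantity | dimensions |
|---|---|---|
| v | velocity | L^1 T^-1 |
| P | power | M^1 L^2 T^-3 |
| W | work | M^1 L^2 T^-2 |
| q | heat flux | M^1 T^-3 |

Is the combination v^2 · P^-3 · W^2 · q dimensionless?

Sum the exponent of each base dimension across the product:
  M: 2·[v]_M − 3·[P]_M + 2·[W]_M + [q]_M = 2·(0) − 3·(1) + 2·(1) + (1) = 0
  L: 2·[v]_L − 3·[P]_L + 2·[W]_L + [q]_L = 2·(1) − 3·(2) + 2·(2) + (0) = 0
  T: 2·[v]_T − 3·[P]_T + 2·[W]_T + [q]_T = 2·(-1) − 3·(-3) + 2·(-2) + (-3) = 0
All base exponents vanish — dimensionless.

yes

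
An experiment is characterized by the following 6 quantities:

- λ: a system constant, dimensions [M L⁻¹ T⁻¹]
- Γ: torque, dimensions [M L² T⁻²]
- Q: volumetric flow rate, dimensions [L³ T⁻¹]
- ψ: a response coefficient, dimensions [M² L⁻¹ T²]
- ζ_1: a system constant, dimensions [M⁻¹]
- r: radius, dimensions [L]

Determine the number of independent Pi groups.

There are 6 variables and 3 base dimensions (M, L, T).
The dimension matrix has rank 3.
Independent dimensionless groups: 6 − 3 = 3.

3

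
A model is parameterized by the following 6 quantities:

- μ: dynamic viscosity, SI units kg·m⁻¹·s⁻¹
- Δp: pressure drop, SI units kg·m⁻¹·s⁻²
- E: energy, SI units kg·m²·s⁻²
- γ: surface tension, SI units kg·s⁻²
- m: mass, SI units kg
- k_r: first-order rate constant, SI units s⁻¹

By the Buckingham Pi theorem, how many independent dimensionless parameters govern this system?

There are 6 variables and 3 base dimensions (M, L, T).
The dimension matrix has rank 3.
Independent dimensionless groups: 6 − 3 = 3.

3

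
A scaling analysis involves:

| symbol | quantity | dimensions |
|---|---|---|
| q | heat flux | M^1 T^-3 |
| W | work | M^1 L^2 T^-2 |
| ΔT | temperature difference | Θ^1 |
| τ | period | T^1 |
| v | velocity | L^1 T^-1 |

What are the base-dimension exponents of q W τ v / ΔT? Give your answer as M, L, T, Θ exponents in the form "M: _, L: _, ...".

M: 2, L: 3, T: -5, Θ: -1

Collect each base-dimension exponent across the product:
  M: (1) + (1) − (0) + (0) + (0) = 2
  L: (0) + (2) − (0) + (0) + (1) = 3
  T: (-3) + (-2) − (0) + (1) + (-1) = -5
  Θ: (0) + (0) − (1) + (0) + (0) = -1
So the dimensions are [M² L³ T⁻⁵ Θ⁻¹].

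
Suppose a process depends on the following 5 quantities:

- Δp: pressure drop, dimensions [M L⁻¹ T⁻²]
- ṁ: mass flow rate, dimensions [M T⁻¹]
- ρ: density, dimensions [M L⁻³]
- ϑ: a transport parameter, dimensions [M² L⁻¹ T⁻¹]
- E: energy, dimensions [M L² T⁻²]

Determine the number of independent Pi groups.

There are 5 variables and 3 base dimensions (M, L, T).
The dimension matrix has rank 3.
Independent dimensionless groups: 5 − 3 = 2.

2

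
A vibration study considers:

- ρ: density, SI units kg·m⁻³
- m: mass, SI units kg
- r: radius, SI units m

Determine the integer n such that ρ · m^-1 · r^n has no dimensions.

3

Balance the L exponent: (1)·n from r, plus (-3) − (0) = -3 from the rest, must sum to zero.
n − 3 = 0, so n = 3.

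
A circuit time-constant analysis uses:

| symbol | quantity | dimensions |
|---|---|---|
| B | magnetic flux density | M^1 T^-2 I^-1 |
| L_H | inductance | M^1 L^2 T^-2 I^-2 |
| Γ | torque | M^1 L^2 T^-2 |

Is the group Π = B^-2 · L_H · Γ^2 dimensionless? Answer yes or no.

no

Sum the exponent of each base dimension across the product:
  M: −2·[B]_M + [L_H]_M + 2·[Γ]_M = −2·(1) + (1) + 2·(1) = 1
  L: −2·[B]_L + [L_H]_L + 2·[Γ]_L = −2·(0) + (2) + 2·(2) = 6
  T: −2·[B]_T + [L_H]_T + 2·[Γ]_T = −2·(-2) + (-2) + 2·(-2) = -2
  I: −2·[B]_I + [L_H]_I + 2·[Γ]_I = −2·(-1) + (-2) + 2·(0) = 0
Net dimensions [M L⁶ T⁻²] ≠ [1] — not dimensionless.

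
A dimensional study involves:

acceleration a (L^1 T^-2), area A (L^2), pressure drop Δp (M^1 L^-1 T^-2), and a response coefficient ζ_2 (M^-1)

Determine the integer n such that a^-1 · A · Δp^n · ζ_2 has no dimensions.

1

Balance the M exponent: (1)·n from Δp, plus −(0) + (0) + (-1) = -1 from the rest, must sum to zero.
n − 1 = 0, so n = 1.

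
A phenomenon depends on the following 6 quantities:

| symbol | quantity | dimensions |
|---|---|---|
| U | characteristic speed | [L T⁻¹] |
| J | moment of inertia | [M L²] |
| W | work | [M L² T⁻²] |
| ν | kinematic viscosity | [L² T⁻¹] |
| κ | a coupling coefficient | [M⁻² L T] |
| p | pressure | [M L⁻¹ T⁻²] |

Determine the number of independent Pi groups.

There are 6 variables and 3 base dimensions (M, L, T).
The dimension matrix has rank 3.
Independent dimensionless groups: 6 − 3 = 3.

3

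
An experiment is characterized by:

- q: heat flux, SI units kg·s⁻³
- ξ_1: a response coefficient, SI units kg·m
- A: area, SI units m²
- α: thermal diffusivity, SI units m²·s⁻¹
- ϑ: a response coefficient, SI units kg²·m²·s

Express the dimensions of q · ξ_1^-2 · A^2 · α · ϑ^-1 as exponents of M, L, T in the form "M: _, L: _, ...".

Collect each base-dimension exponent across the product:
  M: (1) − 2·(1) + 2·(0) + (0) − (2) = -3
  L: (0) − 2·(1) + 2·(2) + (2) − (2) = 2
  T: (-3) − 2·(0) + 2·(0) + (-1) − (1) = -5
So the dimensions are [M⁻³ L² T⁻⁵].

M: -3, L: 2, T: -5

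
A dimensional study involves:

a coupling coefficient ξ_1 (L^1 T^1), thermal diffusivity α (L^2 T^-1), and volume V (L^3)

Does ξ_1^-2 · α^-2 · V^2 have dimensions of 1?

Sum the exponent of each base dimension across the product:
  M: −2·[ξ_1]_M − 2·[α]_M + 2·[V]_M = −2·(0) − 2·(0) + 2·(0) = 0
  L: −2·[ξ_1]_L − 2·[α]_L + 2·[V]_L = −2·(1) − 2·(2) + 2·(3) = 0
  T: −2·[ξ_1]_T − 2·[α]_T + 2·[V]_T = −2·(1) − 2·(-1) + 2·(0) = 0
All base exponents vanish — dimensionless.

yes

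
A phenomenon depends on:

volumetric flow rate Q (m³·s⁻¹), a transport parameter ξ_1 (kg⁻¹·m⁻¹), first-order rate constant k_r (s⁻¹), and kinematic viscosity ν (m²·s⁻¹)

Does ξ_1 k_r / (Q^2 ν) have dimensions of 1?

no

Sum the exponent of each base dimension across the product:
  M: −2·[Q]_M + [ξ_1]_M + [k_r]_M − [ν]_M = −2·(0) + (-1) + (0) − (0) = -1
  L: −2·[Q]_L + [ξ_1]_L + [k_r]_L − [ν]_L = −2·(3) + (-1) + (0) − (2) = -9
  T: −2·[Q]_T + [ξ_1]_T + [k_r]_T − [ν]_T = −2·(-1) + (0) + (-1) − (-1) = 2
Net dimensions [M⁻¹ L⁻⁹ T²] ≠ [1] — not dimensionless.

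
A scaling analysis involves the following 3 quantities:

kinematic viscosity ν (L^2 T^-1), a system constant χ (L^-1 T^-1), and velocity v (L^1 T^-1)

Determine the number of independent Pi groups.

1

There are 3 variables and 2 base dimensions (L, T).
The dimension matrix has rank 2.
Independent dimensionless groups: 3 − 2 = 1.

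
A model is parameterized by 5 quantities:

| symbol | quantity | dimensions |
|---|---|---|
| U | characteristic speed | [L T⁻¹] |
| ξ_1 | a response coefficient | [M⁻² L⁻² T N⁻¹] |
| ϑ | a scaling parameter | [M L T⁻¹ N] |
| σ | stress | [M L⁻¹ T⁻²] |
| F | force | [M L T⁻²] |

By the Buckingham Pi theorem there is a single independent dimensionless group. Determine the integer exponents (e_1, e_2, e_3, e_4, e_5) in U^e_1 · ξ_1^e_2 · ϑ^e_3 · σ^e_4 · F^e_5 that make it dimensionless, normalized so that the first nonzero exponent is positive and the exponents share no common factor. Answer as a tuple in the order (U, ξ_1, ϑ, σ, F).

M: e_1·(0) + e_2·(-2) + e_3·(1) + e_4·(1) + e_5·(1) = 0
L: e_1·(1) + e_2·(-2) + e_3·(1) + e_4·(-1) + e_5·(1) = 0
T: e_1·(-1) + e_2·(1) + e_3·(-1) + e_4·(-2) + e_5·(-2) = 0
N: e_1·(0) + e_2·(-1) + e_3·(1) + e_4·(0) + e_5·(0) = 0
Solving this homogeneous linear system for the smallest-integer solution (first nonzero entry positive) gives (2, -1, -1, 1, -2).

(2, -1, -1, 1, -2)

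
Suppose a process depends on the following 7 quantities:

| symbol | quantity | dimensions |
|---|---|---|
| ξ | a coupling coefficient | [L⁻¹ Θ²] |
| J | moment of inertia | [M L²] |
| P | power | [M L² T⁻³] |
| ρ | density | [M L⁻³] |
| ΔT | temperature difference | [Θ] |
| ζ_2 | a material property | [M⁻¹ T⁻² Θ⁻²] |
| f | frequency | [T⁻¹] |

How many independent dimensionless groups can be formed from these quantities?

There are 7 variables and 4 base dimensions (M, L, T, Θ).
The dimension matrix has rank 4.
Independent dimensionless groups: 7 − 4 = 3.

3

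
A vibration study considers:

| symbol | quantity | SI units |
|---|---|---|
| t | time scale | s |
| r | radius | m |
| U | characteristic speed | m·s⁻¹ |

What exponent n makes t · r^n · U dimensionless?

-1

Balance the L exponent: (1)·n from r, plus (0) + (1) = 1 from the rest, must sum to zero.
n + 1 = 0, so n = -1.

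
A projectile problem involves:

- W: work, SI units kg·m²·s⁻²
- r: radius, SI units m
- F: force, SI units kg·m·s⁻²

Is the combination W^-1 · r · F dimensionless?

Sum the exponent of each base dimension across the product:
  M: −[W]_M + [r]_M + [F]_M = −(1) + (0) + (1) = 0
  L: −[W]_L + [r]_L + [F]_L = −(2) + (1) + (1) = 0
  T: −[W]_T + [r]_T + [F]_T = −(-2) + (0) + (-2) = 0
All base exponents vanish — dimensionless.

yes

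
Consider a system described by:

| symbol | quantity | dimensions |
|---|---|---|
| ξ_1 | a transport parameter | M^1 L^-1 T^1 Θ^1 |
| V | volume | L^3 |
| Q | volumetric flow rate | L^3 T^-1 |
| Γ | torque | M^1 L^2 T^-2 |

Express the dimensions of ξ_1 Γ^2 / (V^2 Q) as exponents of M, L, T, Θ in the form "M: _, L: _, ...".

Collect each base-dimension exponent across the product:
  M: (1) − 2·(0) − (0) + 2·(1) = 3
  L: (-1) − 2·(3) − (3) + 2·(2) = -6
  T: (1) − 2·(0) − (-1) + 2·(-2) = -2
  Θ: (1) − 2·(0) − (0) + 2·(0) = 1
So the dimensions are [M³ L⁻⁶ T⁻² Θ].

M: 3, L: -6, T: -2, Θ: 1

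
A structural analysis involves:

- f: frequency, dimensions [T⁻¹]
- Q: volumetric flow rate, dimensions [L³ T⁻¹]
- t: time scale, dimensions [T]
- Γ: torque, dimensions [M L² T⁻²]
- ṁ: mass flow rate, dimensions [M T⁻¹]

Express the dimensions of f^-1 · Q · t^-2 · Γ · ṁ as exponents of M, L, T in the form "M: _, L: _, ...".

M: 2, L: 5, T: -5

Collect each base-dimension exponent across the product:
  M: −(0) + (0) − 2·(0) + (1) + (1) = 2
  L: −(0) + (3) − 2·(0) + (2) + (0) = 5
  T: −(-1) + (-1) − 2·(1) + (-2) + (-1) = -5
So the dimensions are [M² L⁵ T⁻⁵].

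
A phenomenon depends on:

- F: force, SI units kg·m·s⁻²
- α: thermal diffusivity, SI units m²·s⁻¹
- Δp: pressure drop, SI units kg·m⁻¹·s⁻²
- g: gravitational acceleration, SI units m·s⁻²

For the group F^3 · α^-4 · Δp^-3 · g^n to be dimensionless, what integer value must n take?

2

Balance the L exponent: (1)·n from g, plus 3·(1) − 4·(2) − 3·(-1) = -2 from the rest, must sum to zero.
n − 2 = 0, so n = 2.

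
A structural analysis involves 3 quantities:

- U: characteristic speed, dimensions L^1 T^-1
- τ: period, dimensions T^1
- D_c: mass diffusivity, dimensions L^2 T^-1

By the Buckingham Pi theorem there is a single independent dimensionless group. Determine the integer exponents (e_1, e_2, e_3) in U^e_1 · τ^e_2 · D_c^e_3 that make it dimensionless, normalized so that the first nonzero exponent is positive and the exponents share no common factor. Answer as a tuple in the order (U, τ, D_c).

(2, 1, -1)

L: e_1·(1) + e_2·(0) + e_3·(2) = 0
T: e_1·(-1) + e_2·(1) + e_3·(-1) = 0
Solving this homogeneous linear system for the smallest-integer solution (first nonzero entry positive) gives (2, 1, -1).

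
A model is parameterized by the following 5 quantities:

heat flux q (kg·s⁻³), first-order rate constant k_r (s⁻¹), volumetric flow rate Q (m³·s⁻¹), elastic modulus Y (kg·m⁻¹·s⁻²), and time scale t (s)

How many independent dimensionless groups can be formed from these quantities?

2

There are 5 variables and 3 base dimensions (M, L, T).
The dimension matrix has rank 3.
Independent dimensionless groups: 5 − 3 = 2.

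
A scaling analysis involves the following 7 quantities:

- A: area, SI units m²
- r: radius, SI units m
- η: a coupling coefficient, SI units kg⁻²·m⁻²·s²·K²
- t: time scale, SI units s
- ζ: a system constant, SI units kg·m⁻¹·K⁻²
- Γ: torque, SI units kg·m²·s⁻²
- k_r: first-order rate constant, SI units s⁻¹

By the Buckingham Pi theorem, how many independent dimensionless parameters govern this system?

There are 7 variables and 4 base dimensions (M, L, T, Θ).
The dimension matrix has rank 4.
Independent dimensionless groups: 7 − 4 = 3.

3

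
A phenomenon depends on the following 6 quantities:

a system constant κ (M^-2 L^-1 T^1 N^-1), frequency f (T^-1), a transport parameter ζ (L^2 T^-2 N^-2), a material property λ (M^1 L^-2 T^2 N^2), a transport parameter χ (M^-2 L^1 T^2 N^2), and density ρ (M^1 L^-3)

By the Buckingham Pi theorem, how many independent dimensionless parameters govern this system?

There are 6 variables and 4 base dimensions (M, L, T, N).
The dimension matrix has rank 4.
Independent dimensionless groups: 6 − 4 = 2.

2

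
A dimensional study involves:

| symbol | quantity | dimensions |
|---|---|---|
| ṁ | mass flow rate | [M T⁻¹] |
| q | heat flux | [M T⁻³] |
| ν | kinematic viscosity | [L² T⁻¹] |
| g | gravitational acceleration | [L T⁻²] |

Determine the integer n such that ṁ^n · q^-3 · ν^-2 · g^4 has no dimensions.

Balance the M exponent: (1)·n from ṁ, plus −3·(1) − 2·(0) + 4·(0) = -3 from the rest, must sum to zero.
n − 3 = 0, so n = 3.

3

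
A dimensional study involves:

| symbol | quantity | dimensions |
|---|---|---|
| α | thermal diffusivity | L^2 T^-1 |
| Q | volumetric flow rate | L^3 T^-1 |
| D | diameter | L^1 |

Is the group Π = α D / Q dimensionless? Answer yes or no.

yes

Sum the exponent of each base dimension across the product:
  L: [α]_L − [Q]_L + [D]_L = (2) − (3) + (1) = 0
  T: [α]_T − [Q]_T + [D]_T = (-1) − (-1) + (0) = 0
All base exponents vanish — dimensionless.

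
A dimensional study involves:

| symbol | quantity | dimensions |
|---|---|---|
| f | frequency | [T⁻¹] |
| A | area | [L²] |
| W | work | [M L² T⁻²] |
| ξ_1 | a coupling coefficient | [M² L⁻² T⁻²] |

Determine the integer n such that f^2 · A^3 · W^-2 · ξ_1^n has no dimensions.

1

Balance the M exponent: (2)·n from ξ_1, plus 2·(0) + 3·(0) − 2·(1) = -2 from the rest, must sum to zero.
2n − 2 = 0, so n = 1.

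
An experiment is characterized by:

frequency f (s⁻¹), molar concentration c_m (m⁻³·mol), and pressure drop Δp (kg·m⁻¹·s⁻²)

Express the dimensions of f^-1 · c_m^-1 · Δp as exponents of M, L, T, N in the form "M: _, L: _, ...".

Collect each base-dimension exponent across the product:
  M: −(0) − (0) + (1) = 1
  L: −(0) − (-3) + (-1) = 2
  T: −(-1) − (0) + (-2) = -1
  N: −(0) − (1) + (0) = -1
So the dimensions are [M L² T⁻¹ N⁻¹].

M: 1, L: 2, T: -1, N: -1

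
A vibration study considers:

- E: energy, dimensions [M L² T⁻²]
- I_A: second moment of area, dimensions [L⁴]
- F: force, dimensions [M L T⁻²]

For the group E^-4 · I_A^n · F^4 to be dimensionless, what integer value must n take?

Balance the L exponent: (4)·n from I_A, plus −4·(2) + 4·(1) = -4 from the rest, must sum to zero.
4n − 4 = 0, so n = 1.

1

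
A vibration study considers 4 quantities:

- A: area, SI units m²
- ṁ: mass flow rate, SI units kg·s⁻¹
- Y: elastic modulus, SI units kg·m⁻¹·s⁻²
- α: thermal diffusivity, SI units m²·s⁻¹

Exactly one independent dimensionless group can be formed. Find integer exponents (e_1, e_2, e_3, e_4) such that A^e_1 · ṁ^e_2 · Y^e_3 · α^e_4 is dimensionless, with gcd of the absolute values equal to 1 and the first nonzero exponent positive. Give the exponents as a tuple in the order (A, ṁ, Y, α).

(3, -2, 2, -2)

M: e_1·(0) + e_2·(1) + e_3·(1) + e_4·(0) = 0
L: e_1·(2) + e_2·(0) + e_3·(-1) + e_4·(2) = 0
T: e_1·(0) + e_2·(-1) + e_3·(-2) + e_4·(-1) = 0
Solving this homogeneous linear system for the smallest-integer solution (first nonzero entry positive) gives (3, -2, 2, -2).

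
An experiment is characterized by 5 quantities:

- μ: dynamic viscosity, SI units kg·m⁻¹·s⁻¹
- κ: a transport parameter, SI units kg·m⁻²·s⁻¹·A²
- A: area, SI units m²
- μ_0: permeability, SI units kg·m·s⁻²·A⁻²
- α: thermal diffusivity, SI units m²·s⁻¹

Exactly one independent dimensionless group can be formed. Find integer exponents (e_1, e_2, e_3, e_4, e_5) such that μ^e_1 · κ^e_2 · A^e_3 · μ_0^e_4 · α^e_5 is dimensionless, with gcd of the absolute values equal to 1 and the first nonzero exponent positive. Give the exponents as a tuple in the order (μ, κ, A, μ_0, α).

(4, -2, -1, -2, 2)

M: e_1·(1) + e_2·(1) + e_3·(0) + e_4·(1) + e_5·(0) = 0
L: e_1·(-1) + e_2·(-2) + e_3·(2) + e_4·(1) + e_5·(2) = 0
T: e_1·(-1) + e_2·(-1) + e_3·(0) + e_4·(-2) + e_5·(-1) = 0
I: e_1·(0) + e_2·(2) + e_3·(0) + e_4·(-2) + e_5·(0) = 0
Solving this homogeneous linear system for the smallest-integer solution (first nonzero entry positive) gives (4, -2, -1, -2, 2).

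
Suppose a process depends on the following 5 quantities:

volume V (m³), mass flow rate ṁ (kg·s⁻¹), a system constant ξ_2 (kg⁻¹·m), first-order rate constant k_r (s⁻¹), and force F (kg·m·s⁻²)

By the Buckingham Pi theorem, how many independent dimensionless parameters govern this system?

There are 5 variables and 3 base dimensions (M, L, T).
The dimension matrix has rank 3.
Independent dimensionless groups: 5 − 3 = 2.

2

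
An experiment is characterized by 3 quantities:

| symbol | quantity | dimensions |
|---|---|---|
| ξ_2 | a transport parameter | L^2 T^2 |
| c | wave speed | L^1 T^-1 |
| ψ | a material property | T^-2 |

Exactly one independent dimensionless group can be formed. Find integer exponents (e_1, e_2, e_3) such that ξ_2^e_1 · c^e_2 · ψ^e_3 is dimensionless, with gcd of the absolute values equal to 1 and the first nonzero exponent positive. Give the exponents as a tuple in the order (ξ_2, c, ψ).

L: e_1·(2) + e_2·(1) + e_3·(0) = 0
T: e_1·(2) + e_2·(-1) + e_3·(-2) = 0
Solving this homogeneous linear system for the smallest-integer solution (first nonzero entry positive) gives (1, -2, 2).

(1, -2, 2)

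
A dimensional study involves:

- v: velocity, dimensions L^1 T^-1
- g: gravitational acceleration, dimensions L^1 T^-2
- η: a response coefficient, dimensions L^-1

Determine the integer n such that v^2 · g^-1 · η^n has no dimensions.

1

Balance the L exponent: (-1)·n from η, plus 2·(1) − (1) = 1 from the rest, must sum to zero.
−n + 1 = 0, so n = 1.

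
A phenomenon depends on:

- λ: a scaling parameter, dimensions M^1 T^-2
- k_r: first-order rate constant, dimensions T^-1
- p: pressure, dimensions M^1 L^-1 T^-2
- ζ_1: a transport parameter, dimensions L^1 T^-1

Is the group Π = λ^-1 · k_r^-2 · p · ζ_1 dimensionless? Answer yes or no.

no

Sum the exponent of each base dimension across the product:
  M: −[λ]_M − 2·[k_r]_M + [p]_M + [ζ_1]_M = −(1) − 2·(0) + (1) + (0) = 0
  L: −[λ]_L − 2·[k_r]_L + [p]_L + [ζ_1]_L = −(0) − 2·(0) + (-1) + (1) = 0
  T: −[λ]_T − 2·[k_r]_T + [p]_T + [ζ_1]_T = −(-2) − 2·(-1) + (-2) + (-1) = 1
Net dimensions [T] ≠ [1] — not dimensionless.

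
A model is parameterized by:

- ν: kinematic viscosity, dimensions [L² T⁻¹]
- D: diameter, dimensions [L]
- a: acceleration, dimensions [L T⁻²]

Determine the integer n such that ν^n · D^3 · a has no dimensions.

-2

Balance the L exponent: (2)·n from ν, plus 3·(1) + (1) = 4 from the rest, must sum to zero.
2n + 4 = 0, so n = -2.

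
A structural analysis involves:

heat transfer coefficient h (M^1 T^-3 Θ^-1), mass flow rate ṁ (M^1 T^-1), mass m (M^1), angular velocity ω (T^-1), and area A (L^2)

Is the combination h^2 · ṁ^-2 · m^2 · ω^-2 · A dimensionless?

Sum the exponent of each base dimension across the product:
  M: 2·[h]_M − 2·[ṁ]_M + 2·[m]_M − 2·[ω]_M + [A]_M = 2·(1) − 2·(1) + 2·(1) − 2·(0) + (0) = 2
  L: 2·[h]_L − 2·[ṁ]_L + 2·[m]_L − 2·[ω]_L + [A]_L = 2·(0) − 2·(0) + 2·(0) − 2·(0) + (2) = 2
  T: 2·[h]_T − 2·[ṁ]_T + 2·[m]_T − 2·[ω]_T + [A]_T = 2·(-3) − 2·(-1) + 2·(0) − 2·(-1) + (0) = -2
  Θ: 2·[h]_Θ − 2·[ṁ]_Θ + 2·[m]_Θ − 2·[ω]_Θ + [A]_Θ = 2·(-1) − 2·(0) + 2·(0) − 2·(0) + (0) = -2
Net dimensions [M² L² T⁻² Θ⁻²] ≠ [1] — not dimensionless.

no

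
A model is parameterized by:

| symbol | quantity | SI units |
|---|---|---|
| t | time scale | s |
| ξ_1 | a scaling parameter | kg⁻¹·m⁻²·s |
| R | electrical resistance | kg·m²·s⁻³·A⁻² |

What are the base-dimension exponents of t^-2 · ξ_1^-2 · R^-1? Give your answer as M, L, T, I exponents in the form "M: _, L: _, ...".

M: 1, L: 2, T: -1, I: 2

Collect each base-dimension exponent across the product:
  M: −2·(0) − 2·(-1) − (1) = 1
  L: −2·(0) − 2·(-2) − (2) = 2
  T: −2·(1) − 2·(1) − (-3) = -1
  I: −2·(0) − 2·(0) − (-2) = 2
So the dimensions are [M L² T⁻¹ I²].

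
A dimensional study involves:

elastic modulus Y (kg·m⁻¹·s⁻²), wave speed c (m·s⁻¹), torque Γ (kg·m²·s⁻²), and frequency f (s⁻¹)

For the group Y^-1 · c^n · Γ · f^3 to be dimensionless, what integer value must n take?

Balance the L exponent: (1)·n from c, plus −(-1) + (2) + 3·(0) = 3 from the rest, must sum to zero.
n + 3 = 0, so n = -3.

-3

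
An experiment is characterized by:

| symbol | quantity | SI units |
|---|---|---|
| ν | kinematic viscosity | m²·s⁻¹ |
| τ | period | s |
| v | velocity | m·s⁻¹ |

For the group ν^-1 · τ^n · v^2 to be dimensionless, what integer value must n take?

Balance the T exponent: (1)·n from τ, plus −(-1) + 2·(-1) = -1 from the rest, must sum to zero.
n − 1 = 0, so n = 1.

1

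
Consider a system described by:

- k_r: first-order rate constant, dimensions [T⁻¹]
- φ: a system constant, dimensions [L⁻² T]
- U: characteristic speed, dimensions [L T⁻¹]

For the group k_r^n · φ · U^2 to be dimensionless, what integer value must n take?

Balance the T exponent: (-1)·n from k_r, plus (1) + 2·(-1) = -1 from the rest, must sum to zero.
−n − 1 = 0, so n = -1.

-1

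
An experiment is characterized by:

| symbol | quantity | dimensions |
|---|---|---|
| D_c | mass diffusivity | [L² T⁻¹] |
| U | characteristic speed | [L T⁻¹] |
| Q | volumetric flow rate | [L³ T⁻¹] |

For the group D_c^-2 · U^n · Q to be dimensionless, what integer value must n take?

1

Balance the L exponent: (1)·n from U, plus −2·(2) + (3) = -1 from the rest, must sum to zero.
n − 1 = 0, so n = 1.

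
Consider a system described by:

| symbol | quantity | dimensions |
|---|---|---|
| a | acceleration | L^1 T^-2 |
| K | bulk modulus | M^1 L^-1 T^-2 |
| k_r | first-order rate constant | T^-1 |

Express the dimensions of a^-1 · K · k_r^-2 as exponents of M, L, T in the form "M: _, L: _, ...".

M: 1, L: -2, T: 2

Collect each base-dimension exponent across the product:
  M: −(0) + (1) − 2·(0) = 1
  L: −(1) + (-1) − 2·(0) = -2
  T: −(-2) + (-2) − 2·(-1) = 2
So the dimensions are [M L⁻² T²].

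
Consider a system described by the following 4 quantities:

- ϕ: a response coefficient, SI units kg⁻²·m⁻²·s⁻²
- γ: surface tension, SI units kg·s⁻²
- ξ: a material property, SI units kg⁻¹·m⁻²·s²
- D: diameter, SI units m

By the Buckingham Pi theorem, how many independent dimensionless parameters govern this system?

1

There are 4 variables and 3 base dimensions (M, L, T).
The dimension matrix has rank 3.
Independent dimensionless groups: 4 − 3 = 1.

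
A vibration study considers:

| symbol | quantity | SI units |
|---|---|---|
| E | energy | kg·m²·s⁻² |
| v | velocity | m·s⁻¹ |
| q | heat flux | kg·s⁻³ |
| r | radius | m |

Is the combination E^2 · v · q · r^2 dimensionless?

no

Sum the exponent of each base dimension across the product:
  M: 2·[E]_M + [v]_M + [q]_M + 2·[r]_M = 2·(1) + (0) + (1) + 2·(0) = 3
  L: 2·[E]_L + [v]_L + [q]_L + 2·[r]_L = 2·(2) + (1) + (0) + 2·(1) = 7
  T: 2·[E]_T + [v]_T + [q]_T + 2·[r]_T = 2·(-2) + (-1) + (-3) + 2·(0) = -8
Net dimensions [M³ L⁷ T⁻⁸] ≠ [1] — not dimensionless.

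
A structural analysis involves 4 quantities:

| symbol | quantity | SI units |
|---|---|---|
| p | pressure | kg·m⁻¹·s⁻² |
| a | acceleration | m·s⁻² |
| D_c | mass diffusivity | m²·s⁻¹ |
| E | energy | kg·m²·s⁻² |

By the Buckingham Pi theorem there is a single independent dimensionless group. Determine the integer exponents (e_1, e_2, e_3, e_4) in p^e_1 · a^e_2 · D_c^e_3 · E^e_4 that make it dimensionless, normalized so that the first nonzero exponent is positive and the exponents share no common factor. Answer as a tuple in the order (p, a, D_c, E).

M: e_1·(1) + e_2·(0) + e_3·(0) + e_4·(1) = 0
L: e_1·(-1) + e_2·(1) + e_3·(2) + e_4·(2) = 0
T: e_1·(-2) + e_2·(-2) + e_3·(-1) + e_4·(-2) = 0
Solving this homogeneous linear system for the smallest-integer solution (first nonzero entry positive) gives (1, -1, 2, -1).

(1, -1, 2, -1)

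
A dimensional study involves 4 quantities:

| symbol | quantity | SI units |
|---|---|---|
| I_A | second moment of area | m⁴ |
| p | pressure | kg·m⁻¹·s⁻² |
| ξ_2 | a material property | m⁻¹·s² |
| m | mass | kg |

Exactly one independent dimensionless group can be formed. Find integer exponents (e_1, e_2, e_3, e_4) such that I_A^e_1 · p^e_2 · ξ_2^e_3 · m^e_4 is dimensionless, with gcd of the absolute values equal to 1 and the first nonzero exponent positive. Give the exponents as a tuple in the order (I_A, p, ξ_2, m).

M: e_1·(0) + e_2·(1) + e_3·(0) + e_4·(1) = 0
L: e_1·(4) + e_2·(-1) + e_3·(-1) + e_4·(0) = 0
T: e_1·(0) + e_2·(-2) + e_3·(2) + e_4·(0) = 0
Solving this homogeneous linear system for the smallest-integer solution (first nonzero entry positive) gives (1, 2, 2, -2).

(1, 2, 2, -2)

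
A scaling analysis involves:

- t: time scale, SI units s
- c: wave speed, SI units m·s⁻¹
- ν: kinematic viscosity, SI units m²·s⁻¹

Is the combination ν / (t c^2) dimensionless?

yes

Sum the exponent of each base dimension across the product:
  M: −[t]_M − 2·[c]_M + [ν]_M = −(0) − 2·(0) + (0) = 0
  L: −[t]_L − 2·[c]_L + [ν]_L = −(0) − 2·(1) + (2) = 0
  T: −[t]_T − 2·[c]_T + [ν]_T = −(1) − 2·(-1) + (-1) = 0
All base exponents vanish — dimensionless.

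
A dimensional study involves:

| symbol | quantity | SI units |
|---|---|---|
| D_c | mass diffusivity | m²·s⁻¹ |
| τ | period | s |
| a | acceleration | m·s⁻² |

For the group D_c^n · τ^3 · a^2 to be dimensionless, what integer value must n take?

-1

Balance the L exponent: (2)·n from D_c, plus 3·(0) + 2·(1) = 2 from the rest, must sum to zero.
2n + 2 = 0, so n = -1.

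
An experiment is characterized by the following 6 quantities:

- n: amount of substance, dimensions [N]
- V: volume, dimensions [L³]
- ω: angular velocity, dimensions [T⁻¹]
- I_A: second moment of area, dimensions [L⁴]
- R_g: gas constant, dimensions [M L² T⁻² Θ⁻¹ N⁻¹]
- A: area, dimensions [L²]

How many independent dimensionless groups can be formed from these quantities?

There are 6 variables and 5 base dimensions (M, L, T, Θ, N).
The dimension matrix has rank 4 (less than 5: the dimension vectors are linearly dependent).
Independent dimensionless groups: 6 − 4 = 2.

2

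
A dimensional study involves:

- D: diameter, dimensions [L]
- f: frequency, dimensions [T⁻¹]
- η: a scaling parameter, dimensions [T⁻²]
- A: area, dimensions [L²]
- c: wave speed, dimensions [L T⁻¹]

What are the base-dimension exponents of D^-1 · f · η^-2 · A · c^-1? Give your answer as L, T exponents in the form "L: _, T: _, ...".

L: 0, T: 4

Collect each base-dimension exponent across the product:
  L: −(1) + (0) − 2·(0) + (2) − (1) = 0
  T: −(0) + (-1) − 2·(-2) + (0) − (-1) = 4
So the dimensions are [T⁴].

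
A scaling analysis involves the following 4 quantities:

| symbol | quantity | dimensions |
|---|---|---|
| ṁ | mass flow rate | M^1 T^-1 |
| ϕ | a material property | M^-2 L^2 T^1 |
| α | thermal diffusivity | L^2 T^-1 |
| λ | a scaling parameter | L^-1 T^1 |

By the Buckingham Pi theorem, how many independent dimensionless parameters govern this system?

1

There are 4 variables and 3 base dimensions (M, L, T).
The dimension matrix has rank 3.
Independent dimensionless groups: 4 − 3 = 1.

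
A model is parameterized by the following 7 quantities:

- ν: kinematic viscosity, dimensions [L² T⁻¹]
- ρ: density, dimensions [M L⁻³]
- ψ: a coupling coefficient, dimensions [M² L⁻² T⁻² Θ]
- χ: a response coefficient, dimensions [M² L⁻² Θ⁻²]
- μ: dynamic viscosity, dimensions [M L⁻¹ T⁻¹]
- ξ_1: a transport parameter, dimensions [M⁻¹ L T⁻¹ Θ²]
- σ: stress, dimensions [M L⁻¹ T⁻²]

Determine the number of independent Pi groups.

3

There are 7 variables and 4 base dimensions (M, L, T, Θ).
The dimension matrix has rank 4.
Independent dimensionless groups: 7 − 4 = 3.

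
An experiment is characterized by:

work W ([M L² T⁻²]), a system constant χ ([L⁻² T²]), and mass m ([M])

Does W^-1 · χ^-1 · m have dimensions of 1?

yes

Sum the exponent of each base dimension across the product:
  M: −[W]_M − [χ]_M + [m]_M = −(1) − (0) + (1) = 0
  L: −[W]_L − [χ]_L + [m]_L = −(2) − (-2) + (0) = 0
  T: −[W]_T − [χ]_T + [m]_T = −(-2) − (2) + (0) = 0
All base exponents vanish — dimensionless.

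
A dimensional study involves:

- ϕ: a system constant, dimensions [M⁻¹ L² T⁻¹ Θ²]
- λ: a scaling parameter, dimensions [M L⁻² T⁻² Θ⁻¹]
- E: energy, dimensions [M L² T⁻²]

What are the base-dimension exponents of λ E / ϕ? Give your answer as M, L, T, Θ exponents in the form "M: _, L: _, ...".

Collect each base-dimension exponent across the product:
  M: −(-1) + (1) + (1) = 3
  L: −(2) + (-2) + (2) = -2
  T: −(-1) + (-2) + (-2) = -3
  Θ: −(2) + (-1) + (0) = -3
So the dimensions are [M³ L⁻² T⁻³ Θ⁻³].

M: 3, L: -2, T: -3, Θ: -3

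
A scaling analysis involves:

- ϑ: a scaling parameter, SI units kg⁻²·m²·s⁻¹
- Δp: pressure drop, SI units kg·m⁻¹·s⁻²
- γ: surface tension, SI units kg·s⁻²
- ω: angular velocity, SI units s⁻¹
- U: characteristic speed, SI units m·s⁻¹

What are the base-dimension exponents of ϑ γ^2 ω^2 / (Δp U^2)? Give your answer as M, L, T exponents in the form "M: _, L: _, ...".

M: -1, L: 1, T: -3

Collect each base-dimension exponent across the product:
  M: (-2) − (1) + 2·(1) + 2·(0) − 2·(0) = -1
  L: (2) − (-1) + 2·(0) + 2·(0) − 2·(1) = 1
  T: (-1) − (-2) + 2·(-2) + 2·(-1) − 2·(-1) = -3
So the dimensions are [M⁻¹ L T⁻³].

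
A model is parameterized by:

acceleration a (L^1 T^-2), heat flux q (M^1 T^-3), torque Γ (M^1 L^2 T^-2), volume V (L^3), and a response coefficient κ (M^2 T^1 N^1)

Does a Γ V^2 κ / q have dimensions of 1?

no

Sum the exponent of each base dimension across the product:
  M: [a]_M − [q]_M + [Γ]_M + 2·[V]_M + [κ]_M = (0) − (1) + (1) + 2·(0) + (2) = 2
  L: [a]_L − [q]_L + [Γ]_L + 2·[V]_L + [κ]_L = (1) − (0) + (2) + 2·(3) + (0) = 9
  T: [a]_T − [q]_T + [Γ]_T + 2·[V]_T + [κ]_T = (-2) − (-3) + (-2) + 2·(0) + (1) = 0
  N: [a]_N − [q]_N + [Γ]_N + 2·[V]_N + [κ]_N = (0) − (0) + (0) + 2·(0) + (1) = 1
Net dimensions [M² L⁹ N] ≠ [1] — not dimensionless.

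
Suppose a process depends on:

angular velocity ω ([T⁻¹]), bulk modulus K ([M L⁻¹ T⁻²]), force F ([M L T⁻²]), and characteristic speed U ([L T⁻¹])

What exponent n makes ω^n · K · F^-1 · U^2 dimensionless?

Balance the T exponent: (-1)·n from ω, plus (-2) − (-2) + 2·(-1) = -2 from the rest, must sum to zero.
−n − 2 = 0, so n = -2.

-2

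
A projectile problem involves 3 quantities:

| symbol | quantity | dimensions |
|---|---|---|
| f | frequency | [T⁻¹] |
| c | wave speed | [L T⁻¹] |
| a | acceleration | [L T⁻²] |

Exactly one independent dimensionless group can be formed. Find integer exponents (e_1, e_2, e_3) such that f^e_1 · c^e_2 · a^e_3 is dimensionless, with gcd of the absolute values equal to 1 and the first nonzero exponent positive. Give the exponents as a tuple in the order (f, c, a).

L: e_1·(0) + e_2·(1) + e_3·(1) = 0
T: e_1·(-1) + e_2·(-1) + e_3·(-2) = 0
Solving this homogeneous linear system for the smallest-integer solution (first nonzero entry positive) gives (1, 1, -1).

(1, 1, -1)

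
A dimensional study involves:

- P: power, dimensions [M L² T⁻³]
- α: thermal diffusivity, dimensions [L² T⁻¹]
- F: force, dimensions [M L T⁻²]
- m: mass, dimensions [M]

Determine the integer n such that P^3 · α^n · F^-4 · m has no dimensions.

-1

Balance the L exponent: (2)·n from α, plus 3·(2) − 4·(1) + (0) = 2 from the rest, must sum to zero.
2n + 2 = 0, so n = -1.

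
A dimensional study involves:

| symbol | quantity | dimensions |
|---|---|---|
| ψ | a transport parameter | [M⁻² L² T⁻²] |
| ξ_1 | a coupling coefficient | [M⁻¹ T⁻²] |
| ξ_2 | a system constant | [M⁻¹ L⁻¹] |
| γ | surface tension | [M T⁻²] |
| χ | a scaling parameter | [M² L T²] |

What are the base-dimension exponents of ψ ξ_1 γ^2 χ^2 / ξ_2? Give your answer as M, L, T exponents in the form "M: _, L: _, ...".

Collect each base-dimension exponent across the product:
  M: (-2) + (-1) − (-1) + 2·(1) + 2·(2) = 4
  L: (2) + (0) − (-1) + 2·(0) + 2·(1) = 5
  T: (-2) + (-2) − (0) + 2·(-2) + 2·(2) = -4
So the dimensions are [M⁴ L⁵ T⁻⁴].

M: 4, L: 5, T: -4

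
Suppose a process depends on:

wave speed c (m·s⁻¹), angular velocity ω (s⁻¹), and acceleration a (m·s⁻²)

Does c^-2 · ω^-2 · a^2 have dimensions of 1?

Sum the exponent of each base dimension across the product:
  M: −2·[c]_M − 2·[ω]_M + 2·[a]_M = −2·(0) − 2·(0) + 2·(0) = 0
  L: −2·[c]_L − 2·[ω]_L + 2·[a]_L = −2·(1) − 2·(0) + 2·(1) = 0
  T: −2·[c]_T − 2·[ω]_T + 2·[a]_T = −2·(-1) − 2·(-1) + 2·(-2) = 0
  I: −2·[c]_I − 2·[ω]_I + 2·[a]_I = −2·(0) − 2·(0) + 2·(0) = 0
All base exponents vanish — dimensionless.

yes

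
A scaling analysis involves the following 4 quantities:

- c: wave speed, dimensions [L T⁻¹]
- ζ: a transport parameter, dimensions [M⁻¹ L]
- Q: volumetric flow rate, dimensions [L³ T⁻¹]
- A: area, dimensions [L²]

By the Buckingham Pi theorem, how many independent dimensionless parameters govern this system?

There are 4 variables and 3 base dimensions (M, L, T).
The dimension matrix has rank 3.
Independent dimensionless groups: 4 − 3 = 1.

1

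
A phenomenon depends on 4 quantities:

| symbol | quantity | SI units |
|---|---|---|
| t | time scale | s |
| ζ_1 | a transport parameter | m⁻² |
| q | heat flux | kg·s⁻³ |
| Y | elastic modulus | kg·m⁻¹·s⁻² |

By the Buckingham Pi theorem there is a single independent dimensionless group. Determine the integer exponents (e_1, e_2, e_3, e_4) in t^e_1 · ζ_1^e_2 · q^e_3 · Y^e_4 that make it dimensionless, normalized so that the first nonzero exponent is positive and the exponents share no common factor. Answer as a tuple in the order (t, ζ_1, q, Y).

M: e_1·(0) + e_2·(0) + e_3·(1) + e_4·(1) = 0
L: e_1·(0) + e_2·(-2) + e_3·(0) + e_4·(-1) = 0
T: e_1·(1) + e_2·(0) + e_3·(-3) + e_4·(-2) = 0
Solving this homogeneous linear system for the smallest-integer solution (first nonzero entry positive) gives (2, 1, 2, -2).

(2, 1, 2, -2)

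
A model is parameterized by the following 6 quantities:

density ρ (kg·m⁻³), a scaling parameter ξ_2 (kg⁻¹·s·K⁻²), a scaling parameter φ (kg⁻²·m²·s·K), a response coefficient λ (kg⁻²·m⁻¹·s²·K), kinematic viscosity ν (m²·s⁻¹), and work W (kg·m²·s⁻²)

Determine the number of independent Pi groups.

2

There are 6 variables and 4 base dimensions (M, L, T, Θ).
The dimension matrix has rank 4.
Independent dimensionless groups: 6 − 4 = 2.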